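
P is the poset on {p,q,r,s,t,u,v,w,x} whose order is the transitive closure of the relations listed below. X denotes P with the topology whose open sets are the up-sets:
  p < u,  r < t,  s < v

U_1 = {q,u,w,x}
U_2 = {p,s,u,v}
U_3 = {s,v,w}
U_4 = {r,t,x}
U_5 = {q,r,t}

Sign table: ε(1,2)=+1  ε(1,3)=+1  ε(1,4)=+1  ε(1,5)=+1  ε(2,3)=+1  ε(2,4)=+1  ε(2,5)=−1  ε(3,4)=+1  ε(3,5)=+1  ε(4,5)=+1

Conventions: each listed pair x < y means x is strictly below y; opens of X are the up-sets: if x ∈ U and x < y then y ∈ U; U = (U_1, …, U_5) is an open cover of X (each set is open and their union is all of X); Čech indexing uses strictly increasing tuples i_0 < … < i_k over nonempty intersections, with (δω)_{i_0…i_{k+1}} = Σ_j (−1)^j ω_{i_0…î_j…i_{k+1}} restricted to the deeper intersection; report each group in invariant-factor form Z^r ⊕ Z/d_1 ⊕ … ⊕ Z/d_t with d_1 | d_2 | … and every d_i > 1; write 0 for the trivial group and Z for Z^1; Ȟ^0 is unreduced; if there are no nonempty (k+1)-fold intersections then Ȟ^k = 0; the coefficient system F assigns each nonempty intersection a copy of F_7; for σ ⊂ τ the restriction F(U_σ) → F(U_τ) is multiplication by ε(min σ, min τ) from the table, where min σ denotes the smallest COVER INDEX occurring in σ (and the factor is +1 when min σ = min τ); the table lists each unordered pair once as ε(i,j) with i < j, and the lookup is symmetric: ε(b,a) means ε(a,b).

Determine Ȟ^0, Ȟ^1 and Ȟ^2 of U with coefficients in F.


intersection data:
  U12={u} U13={w} U14={x} U15={q} U23={s,v} U45={r,t}
C dims 5,6; δ0: rk_F7 4
Ȟ^0 = (5 − 4) − 0 = 1, so Ȟ^0 ≅ Z/7
Ȟ^1 = (6 − 0) − 4 = 2, so Ȟ^1 ≅ Z/7 ⊕ Z/7
Ȟ^2 = (0 − 0) − 0 = 0, so Ȟ^2 ≅ 0

Ȟ^0(U;F) ≅ Z/7,  Ȟ^1(U;F) ≅ Z/7 ⊕ Z/7,  Ȟ^2(U;F) ≅ 0


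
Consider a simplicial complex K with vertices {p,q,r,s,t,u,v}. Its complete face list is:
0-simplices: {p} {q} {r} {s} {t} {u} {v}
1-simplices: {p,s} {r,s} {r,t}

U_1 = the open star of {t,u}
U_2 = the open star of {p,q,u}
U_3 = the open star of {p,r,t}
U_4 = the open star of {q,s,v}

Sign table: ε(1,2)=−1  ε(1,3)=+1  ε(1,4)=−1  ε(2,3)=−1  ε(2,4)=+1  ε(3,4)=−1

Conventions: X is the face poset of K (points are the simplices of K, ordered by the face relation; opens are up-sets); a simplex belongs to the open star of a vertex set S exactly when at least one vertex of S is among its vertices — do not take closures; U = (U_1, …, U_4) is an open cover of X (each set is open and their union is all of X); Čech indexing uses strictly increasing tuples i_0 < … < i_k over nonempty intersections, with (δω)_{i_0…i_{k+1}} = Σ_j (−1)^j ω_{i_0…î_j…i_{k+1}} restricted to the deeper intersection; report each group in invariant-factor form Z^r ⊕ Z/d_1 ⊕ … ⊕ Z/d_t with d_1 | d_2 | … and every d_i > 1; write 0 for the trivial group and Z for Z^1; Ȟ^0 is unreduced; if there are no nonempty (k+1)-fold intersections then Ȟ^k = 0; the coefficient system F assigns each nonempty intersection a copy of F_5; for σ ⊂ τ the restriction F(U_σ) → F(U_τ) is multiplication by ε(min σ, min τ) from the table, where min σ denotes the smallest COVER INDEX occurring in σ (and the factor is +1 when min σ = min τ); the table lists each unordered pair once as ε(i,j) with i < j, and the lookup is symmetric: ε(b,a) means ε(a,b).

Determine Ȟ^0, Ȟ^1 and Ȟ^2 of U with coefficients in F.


nonempty overlaps:
  U1={{t},{u},{r,t}} U2={{p},{q},{u},{p,s}} U3={{p},{r},{t},{p,s},{r,s},{r,t}} U4={{q},{s},{v},{p,s},{r,s}}
  U12={{u}} U13={{t},{r,t}} U23={{p},{p,s}} U24={{q},{p,s}} U34={{p,s},{r,s}}
  U234={{p,s}}
C dims 4,5,1; δ0: rk_F5 3; δ1: rk_F5 1
degree 0: 4−3−0 = 1 → Ȟ^0 ≅ Z/5
degree 1: 5−1−3 = 1 → Ȟ^1 ≅ Z/5
degree 2: 1−0−1 = 0 → Ȟ^2 ≅ 0

Ȟ^0 ≅ Z/5,  Ȟ^1 ≅ Z/5,  Ȟ^2 ≅ 0


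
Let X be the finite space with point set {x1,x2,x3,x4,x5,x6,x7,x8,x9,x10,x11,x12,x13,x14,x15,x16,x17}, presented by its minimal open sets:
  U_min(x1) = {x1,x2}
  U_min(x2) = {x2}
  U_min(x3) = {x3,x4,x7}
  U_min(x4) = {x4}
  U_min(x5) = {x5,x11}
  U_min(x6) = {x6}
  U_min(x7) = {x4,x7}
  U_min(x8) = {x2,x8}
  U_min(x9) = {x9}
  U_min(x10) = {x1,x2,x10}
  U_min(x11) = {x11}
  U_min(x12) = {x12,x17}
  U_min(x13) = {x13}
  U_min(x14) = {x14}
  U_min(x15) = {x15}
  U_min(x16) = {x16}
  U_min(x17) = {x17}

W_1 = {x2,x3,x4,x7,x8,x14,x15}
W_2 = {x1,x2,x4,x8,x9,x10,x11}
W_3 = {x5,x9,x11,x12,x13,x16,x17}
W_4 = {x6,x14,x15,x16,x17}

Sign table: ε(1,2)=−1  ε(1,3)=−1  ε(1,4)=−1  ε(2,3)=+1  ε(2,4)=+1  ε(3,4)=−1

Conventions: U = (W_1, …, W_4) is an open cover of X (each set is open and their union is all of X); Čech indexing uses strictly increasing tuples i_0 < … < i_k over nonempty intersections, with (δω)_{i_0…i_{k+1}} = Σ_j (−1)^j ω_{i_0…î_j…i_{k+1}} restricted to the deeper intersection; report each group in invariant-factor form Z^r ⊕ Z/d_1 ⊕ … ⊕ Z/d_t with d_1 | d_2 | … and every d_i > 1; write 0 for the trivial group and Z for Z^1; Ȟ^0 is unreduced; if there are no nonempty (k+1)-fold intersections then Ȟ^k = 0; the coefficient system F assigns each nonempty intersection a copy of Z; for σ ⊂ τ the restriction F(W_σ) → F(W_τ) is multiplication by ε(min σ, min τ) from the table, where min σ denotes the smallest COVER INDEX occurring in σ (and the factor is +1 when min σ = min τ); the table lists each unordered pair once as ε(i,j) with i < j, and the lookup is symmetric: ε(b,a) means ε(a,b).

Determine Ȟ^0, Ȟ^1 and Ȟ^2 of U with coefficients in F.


Ȟ^0 ≅ 0,  Ȟ^1 ≅ Z/2,  Ȟ^2 ≅ 0

nonempty overlaps:
  W12={x2,x4,x8} W14={x14,x15} W23={x9,x11} W34={x16,x17}
C dims 4,4; δ0: rk 4, SNF 1^3·2
degree 0: 4−4−0 = 0 → Ȟ^0 ≅ 0
degree 1: 4−0−4 = 0 plus torsion [2] → Ȟ^1 ≅ Z/2
degree 2: 0−0−0 = 0 → Ȟ^2 ≅ 0


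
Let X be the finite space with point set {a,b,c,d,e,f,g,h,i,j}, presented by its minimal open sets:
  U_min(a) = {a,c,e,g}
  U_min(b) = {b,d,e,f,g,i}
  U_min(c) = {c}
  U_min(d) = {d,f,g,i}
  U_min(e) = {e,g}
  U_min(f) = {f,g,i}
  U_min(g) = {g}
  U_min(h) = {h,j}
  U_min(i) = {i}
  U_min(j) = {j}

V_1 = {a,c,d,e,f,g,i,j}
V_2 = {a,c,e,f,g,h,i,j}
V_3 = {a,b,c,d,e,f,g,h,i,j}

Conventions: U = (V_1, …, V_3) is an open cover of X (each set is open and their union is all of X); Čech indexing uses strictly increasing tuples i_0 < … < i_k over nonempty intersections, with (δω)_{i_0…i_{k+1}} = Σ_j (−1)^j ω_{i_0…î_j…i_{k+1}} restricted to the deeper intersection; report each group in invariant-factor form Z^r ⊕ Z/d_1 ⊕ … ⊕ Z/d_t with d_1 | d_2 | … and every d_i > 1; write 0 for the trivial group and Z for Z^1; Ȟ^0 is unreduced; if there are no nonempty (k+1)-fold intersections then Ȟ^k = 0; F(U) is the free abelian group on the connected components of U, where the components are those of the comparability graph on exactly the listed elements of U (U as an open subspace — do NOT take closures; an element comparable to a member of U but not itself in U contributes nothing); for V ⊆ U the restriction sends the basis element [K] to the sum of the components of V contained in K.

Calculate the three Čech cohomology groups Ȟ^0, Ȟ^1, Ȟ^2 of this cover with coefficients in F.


nerve simplices:
  V12={a,c,e,f,g,i,j} V13={a,c,d,e,f,g,i,j} V23={a,c,e,f,g,h,i,j}
  V123={a,c,e,f,g,i,j}
components per intersection:
  V1: {a,c,d,e,f,g,i} {j}
  V2: {a,c,e,f,g,i} {h,j}
  V3: {a,b,c,d,e,f,g,i} {h,j}
  V12: {a,c,e,f,g,i} {j}
  V13: {a,c,d,e,f,g,i} {j}
  V23: {a,c,e,f,g,i} {h,j}
  V123: {a,c,e,f,g,i} {j}
C dims 6,6,2; δ0: rk 4, SNF 1^4; δ1: rk 2, SNF 1^2
degree 0: 6−4−0 = 2 → Ȟ^0 ≅ Z^2
degree 1: 6−2−4 = 0 → Ȟ^1 ≅ 0
degree 2: 2−0−2 = 0 → Ȟ^2 ≅ 0

Ȟ^0(U;F) ≅ Z^2, Ȟ^1(U;F) ≅ 0, Ȟ^2(U;F) ≅ 0


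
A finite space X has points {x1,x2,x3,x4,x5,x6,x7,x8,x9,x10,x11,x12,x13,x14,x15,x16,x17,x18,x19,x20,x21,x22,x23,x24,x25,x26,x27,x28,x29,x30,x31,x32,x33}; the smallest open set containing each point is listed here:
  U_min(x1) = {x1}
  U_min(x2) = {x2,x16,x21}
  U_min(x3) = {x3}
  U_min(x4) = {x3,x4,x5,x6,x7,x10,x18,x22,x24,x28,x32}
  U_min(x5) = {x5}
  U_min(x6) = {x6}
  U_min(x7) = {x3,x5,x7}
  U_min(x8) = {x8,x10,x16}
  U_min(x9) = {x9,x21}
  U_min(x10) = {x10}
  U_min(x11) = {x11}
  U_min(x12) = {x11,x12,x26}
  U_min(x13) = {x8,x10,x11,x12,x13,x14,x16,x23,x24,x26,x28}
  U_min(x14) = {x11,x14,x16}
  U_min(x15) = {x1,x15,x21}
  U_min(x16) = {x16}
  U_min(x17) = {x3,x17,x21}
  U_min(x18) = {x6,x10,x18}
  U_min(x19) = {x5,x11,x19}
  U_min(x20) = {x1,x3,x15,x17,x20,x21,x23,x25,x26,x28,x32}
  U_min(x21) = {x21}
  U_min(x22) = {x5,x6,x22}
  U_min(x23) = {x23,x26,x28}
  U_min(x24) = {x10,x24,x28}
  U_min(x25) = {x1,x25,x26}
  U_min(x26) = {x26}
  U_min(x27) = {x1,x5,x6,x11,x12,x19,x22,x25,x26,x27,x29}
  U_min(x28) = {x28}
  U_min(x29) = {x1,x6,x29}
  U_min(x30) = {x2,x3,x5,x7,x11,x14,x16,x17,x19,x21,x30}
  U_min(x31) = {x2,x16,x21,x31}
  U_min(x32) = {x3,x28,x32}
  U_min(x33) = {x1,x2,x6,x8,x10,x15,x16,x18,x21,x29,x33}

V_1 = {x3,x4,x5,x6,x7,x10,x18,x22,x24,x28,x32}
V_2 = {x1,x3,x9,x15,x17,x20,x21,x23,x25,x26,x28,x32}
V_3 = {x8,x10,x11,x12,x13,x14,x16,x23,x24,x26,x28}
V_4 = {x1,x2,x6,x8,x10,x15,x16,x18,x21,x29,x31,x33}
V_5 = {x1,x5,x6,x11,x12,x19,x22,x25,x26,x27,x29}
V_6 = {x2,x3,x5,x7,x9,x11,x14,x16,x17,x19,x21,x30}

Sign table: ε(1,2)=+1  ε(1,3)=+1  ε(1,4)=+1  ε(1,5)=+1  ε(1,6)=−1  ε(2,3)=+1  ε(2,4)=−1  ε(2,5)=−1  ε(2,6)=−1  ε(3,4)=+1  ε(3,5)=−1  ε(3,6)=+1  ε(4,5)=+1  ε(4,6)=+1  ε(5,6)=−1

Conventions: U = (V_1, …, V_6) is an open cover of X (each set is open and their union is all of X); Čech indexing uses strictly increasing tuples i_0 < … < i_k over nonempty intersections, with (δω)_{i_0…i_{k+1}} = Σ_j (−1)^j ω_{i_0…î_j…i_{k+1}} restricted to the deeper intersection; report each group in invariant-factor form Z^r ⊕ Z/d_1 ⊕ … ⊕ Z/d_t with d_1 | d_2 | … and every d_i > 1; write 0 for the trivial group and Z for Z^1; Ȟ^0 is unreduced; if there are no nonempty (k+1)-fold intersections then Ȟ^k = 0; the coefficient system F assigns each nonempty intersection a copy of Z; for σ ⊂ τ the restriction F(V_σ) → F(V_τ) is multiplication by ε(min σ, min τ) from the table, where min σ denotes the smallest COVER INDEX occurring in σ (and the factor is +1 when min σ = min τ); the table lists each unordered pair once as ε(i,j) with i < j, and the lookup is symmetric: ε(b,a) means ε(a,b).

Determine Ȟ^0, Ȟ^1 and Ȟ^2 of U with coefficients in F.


Ȟ^0 = 0,  Ȟ^1 = Z/2,  Ȟ^2 = Z

nerve of the cover:
  V12={x3,x28,x32} V13={x10,x24,x28} V14={x6,x10,x18} V15={x5,x6,x22} V16={x3,x5,x7} V23={x23,x26,x28} V24={x1,x15,x21} V25={x1,x25,x26} V26={x3,x9,x17,x21} V34={x8,x10,x16} V35={x11,x12,x26} V36={x11,x14,x16} V45={x1,x6,x29} V46={x2,x16,x21} V56={x5,x11,x19}
  V123={x28} V126={x3} V134={x10} V145={x6} V156={x5} V235={x26} V245={x1} V246={x21} V346={x16} V356={x11}
C dims 6,15,10; δ0: rk 6, SNF 1^5·2; δ1: rk 9, SNF 1^9
Ȟ^0 = (6 − 6) − 0 = 0, so Ȟ^0 ≅ 0
Ȟ^1 = (15 − 9) − 6 = 0 plus torsion [2], so Ȟ^1 ≅ Z/2
Ȟ^2 = (10 − 0) − 9 = 1, so Ȟ^2 ≅ Z


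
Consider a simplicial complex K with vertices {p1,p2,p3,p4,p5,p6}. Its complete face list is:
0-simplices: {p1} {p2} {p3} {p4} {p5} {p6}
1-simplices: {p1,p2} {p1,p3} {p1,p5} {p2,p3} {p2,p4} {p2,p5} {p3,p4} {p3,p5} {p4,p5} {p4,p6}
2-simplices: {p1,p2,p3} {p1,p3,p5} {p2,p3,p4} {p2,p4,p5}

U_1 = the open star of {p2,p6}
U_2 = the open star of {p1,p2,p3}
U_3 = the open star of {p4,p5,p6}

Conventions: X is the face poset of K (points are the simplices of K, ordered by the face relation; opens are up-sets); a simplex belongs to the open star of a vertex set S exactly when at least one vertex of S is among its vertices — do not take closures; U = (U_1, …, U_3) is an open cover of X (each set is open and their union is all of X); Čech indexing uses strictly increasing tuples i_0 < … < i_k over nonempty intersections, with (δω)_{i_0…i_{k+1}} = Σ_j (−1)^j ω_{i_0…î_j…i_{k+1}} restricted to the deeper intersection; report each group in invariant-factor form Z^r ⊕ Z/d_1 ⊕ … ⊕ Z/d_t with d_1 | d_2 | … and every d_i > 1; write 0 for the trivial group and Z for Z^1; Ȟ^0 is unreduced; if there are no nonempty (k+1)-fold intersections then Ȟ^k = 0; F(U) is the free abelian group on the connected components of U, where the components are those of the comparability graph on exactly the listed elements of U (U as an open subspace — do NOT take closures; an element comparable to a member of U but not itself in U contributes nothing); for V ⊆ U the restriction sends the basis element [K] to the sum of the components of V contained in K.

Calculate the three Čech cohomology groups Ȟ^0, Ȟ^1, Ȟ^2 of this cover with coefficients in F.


Ȟ^0 = Z; Ȟ^1 = Z; Ȟ^2 = 0

nerve of the cover:
  U1={{p2},{p6},{p1,p2},{p2,p3},{p2,p4},{p2,p5},{p4,p6},{p1,p2,p3},{p2,p3,p4},{p2,p4,p5}} U2={{p1},{p2},{p3},{p1,p2},{p1,p3},{p1,p5},{p2,p3},{p2,p4},{p2,p5},{p3,p4},{p3,p5},{p1,p2,p3},{p1,p3,p5},{p2,p3,p4},{p2,p4,p5}} U3={{p4},{p5},{p6},{p1,p5},{p2,p4},{p2,p5},{p3,p4},{p3,p5},{p4,p5},{p4,p6},{p1,p3,p5},{p2,p3,p4},{p2,p4,p5}}
  U12={{p2},{p1,p2},{p2,p3},{p2,p4},{p2,p5},{p1,p2,p3},{p2,p3,p4},{p2,p4,p5}} U13={{p6},{p2,p4},{p2,p5},{p4,p6},{p2,p3,p4},{p2,p4,p5}} U23={{p1,p5},{p2,p4},{p2,p5},{p3,p4},{p3,p5},{p1,p3,p5},{p2,p3,p4},{p2,p4,p5}}
  U123={{p2,p4},{p2,p5},{p2,p3,p4},{p2,p4,p5}}
components per intersection:
  U1: {{p2},{p1,p2},{p2,p3},{p2,p4},{p2,p5},{p1,p2,p3},{p2,p3,p4},{p2,p4,p5}} {{p6},{p4,p6}}
  U2: {{p1},{p2},{p3},{p1,p2},{p1,p3},{p1,p5},{p2,p3},{p2,p4},{p2,p5},{p3,p4},{p3,p5},{p1,p2,p3},{p1,p3,p5},{p2,p3,p4},{p2,p4,p5}}
  U3: {{p4},{p5},{p6},{p1,p5},{p2,p4},{p2,p5},{p3,p4},{p3,p5},{p4,p5},{p4,p6},{p1,p3,p5},{p2,p3,p4},{p2,p4,p5}}
  U12: {{p2},{p1,p2},{p2,p3},{p2,p4},{p2,p5},{p1,p2,p3},{p2,p3,p4},{p2,p4,p5}}
  U13: {{p6},{p4,p6}} {{p2,p4},{p2,p5},{p2,p3,p4},{p2,p4,p5}}
  U23: {{p1,p5},{p3,p5},{p1,p3,p5}} {{p2,p4},{p2,p5},{p3,p4},{p2,p3,p4},{p2,p4,p5}}
  U123: {{p2,p4},{p2,p5},{p2,p3,p4},{p2,p4,p5}}
C dims 4,5,1; δ0: rk 3, SNF 1^3; δ1: rk 1, SNF 1^1
Ȟ^0 = (4 − 3) − 0 = 1, so Ȟ^0 ≅ Z
Ȟ^1 = (5 − 1) − 3 = 1, so Ȟ^1 ≅ Z
Ȟ^2 = (1 − 0) − 1 = 0, so Ȟ^2 ≅ 0


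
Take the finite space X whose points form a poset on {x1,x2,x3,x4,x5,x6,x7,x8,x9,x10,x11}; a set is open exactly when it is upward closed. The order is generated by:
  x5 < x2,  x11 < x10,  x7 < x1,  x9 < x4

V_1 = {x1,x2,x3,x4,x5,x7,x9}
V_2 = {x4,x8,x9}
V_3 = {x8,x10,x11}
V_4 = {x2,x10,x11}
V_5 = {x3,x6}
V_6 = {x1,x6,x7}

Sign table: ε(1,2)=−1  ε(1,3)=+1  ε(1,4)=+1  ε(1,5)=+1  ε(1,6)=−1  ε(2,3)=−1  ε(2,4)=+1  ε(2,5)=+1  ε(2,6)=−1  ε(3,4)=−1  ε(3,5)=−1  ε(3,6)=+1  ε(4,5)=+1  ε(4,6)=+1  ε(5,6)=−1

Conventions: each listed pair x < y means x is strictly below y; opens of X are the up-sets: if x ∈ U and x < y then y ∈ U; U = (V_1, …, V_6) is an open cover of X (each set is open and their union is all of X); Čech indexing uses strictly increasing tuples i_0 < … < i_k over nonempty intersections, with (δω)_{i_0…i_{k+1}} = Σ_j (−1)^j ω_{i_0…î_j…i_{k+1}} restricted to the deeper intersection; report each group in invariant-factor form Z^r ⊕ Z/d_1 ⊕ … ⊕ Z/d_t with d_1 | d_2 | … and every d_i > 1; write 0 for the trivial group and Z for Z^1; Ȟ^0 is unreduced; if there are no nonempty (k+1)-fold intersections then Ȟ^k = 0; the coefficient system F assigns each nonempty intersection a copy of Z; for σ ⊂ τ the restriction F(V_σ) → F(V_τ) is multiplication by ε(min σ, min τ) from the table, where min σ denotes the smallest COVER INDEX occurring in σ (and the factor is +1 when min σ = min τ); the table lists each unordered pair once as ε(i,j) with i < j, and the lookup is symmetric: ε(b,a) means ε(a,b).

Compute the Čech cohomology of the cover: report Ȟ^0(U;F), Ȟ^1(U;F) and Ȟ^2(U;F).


Ȟ^0(U;F) ≅ 0, Ȟ^1(U;F) ≅ Z ⊕ Z/2 and Ȟ^2(U;F) ≅ 0

nerve simplices:
  V12={x4,x9} V14={x2} V15={x3} V16={x1,x7} V23={x8} V34={x10,x11} V56={x6}
C dims 6,7; δ0: rk 6, SNF 1^5·2
degree 0: 6−6−0 = 0 → Ȟ^0 ≅ 0
degree 1: 7−0−6 = 1 plus torsion [2] → Ȟ^1 ≅ Z ⊕ Z/2
degree 2: 0−0−0 = 0 → Ȟ^2 ≅ 0


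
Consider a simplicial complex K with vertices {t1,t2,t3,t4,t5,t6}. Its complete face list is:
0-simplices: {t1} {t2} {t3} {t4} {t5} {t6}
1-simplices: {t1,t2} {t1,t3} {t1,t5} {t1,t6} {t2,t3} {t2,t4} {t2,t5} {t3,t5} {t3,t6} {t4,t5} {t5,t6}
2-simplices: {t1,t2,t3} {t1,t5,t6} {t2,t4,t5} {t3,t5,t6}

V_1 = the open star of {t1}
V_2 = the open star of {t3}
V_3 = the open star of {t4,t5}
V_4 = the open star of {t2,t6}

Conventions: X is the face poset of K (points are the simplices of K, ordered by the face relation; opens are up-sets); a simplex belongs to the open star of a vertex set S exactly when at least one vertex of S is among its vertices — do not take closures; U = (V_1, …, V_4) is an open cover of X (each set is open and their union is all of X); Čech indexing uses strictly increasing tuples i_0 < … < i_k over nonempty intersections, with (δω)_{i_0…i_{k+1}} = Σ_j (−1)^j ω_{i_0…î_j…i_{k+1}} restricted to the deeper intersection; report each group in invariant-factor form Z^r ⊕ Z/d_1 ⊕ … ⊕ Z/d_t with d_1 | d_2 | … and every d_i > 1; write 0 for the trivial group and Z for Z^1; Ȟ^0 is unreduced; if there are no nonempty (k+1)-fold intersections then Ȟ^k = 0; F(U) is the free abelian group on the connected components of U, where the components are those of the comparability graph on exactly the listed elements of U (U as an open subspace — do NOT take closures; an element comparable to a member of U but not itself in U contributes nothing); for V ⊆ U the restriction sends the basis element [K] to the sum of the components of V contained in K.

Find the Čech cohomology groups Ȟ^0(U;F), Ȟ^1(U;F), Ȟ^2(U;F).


Ȟ^0 = Z,  Ȟ^1 = Z^2,  Ȟ^2 = 0

nerve simplices:
  V1={{t1},{t1,t2},{t1,t3},{t1,t5},{t1,t6},{t1,t2,t3},{t1,t5,t6}} V2={{t3},{t1,t3},{t2,t3},{t3,t5},{t3,t6},{t1,t2,t3},{t3,t5,t6}} V3={{t4},{t5},{t1,t5},{t2,t4},{t2,t5},{t3,t5},{t4,t5},{t5,t6},{t1,t5,t6},{t2,t4,t5},{t3,t5,t6}} V4={{t2},{t6},{t1,t2},{t1,t6},{t2,t3},{t2,t4},{t2,t5},{t3,t6},{t5,t6},{t1,t2,t3},{t1,t5,t6},{t2,t4,t5},{t3,t5,t6}}
  V12={{t1,t3},{t1,t2,t3}} V13={{t1,t5},{t1,t5,t6}} V14={{t1,t2},{t1,t6},{t1,t2,t3},{t1,t5,t6}} V23={{t3,t5},{t3,t5,t6}} V24={{t2,t3},{t3,t6},{t1,t2,t3},{t3,t5,t6}} V34={{t2,t4},{t2,t5},{t5,t6},{t1,t5,t6},{t2,t4,t5},{t3,t5,t6}}
  V124={{t1,t2,t3}} V134={{t1,t5,t6}} V234={{t3,t5,t6}}
components per intersection:
  V1: {{t1},{t1,t2},{t1,t3},{t1,t5},{t1,t6},{t1,t2,t3},{t1,t5,t6}}
  V2: {{t3},{t1,t3},{t2,t3},{t3,t5},{t3,t6},{t1,t2,t3},{t3,t5,t6}}
  V3: {{t4},{t5},{t1,t5},{t2,t4},{t2,t5},{t3,t5},{t4,t5},{t5,t6},{t1,t5,t6},{t2,t4,t5},{t3,t5,t6}}
  V4: {{t2},{t1,t2},{t2,t3},{t2,t4},{t2,t5},{t1,t2,t3},{t2,t4,t5}} {{t6},{t1,t6},{t3,t6},{t5,t6},{t1,t5,t6},{t3,t5,t6}}
  V12: {{t1,t3},{t1,t2,t3}}
  V13: {{t1,t5},{t1,t5,t6}}
  V14: {{t1,t2},{t1,t2,t3}} {{t1,t6},{t1,t5,t6}}
  V23: {{t3,t5},{t3,t5,t6}}
  V24: {{t2,t3},{t1,t2,t3}} {{t3,t6},{t3,t5,t6}}
  V34: {{t2,t4},{t2,t5},{t2,t4,t5}} {{t5,t6},{t1,t5,t6},{t3,t5,t6}}
  V124: {{t1,t2,t3}}
  V134: {{t1,t5,t6}}
  V234: {{t3,t5,t6}}
C dims 5,9,3; δ0: rk 4, SNF 1^4; δ1: rk 3, SNF 1^3
degree 0: 5−4−0 = 1 → Ȟ^0 ≅ Z
degree 1: 9−3−4 = 2 → Ȟ^1 ≅ Z^2
degree 2: 3−0−3 = 0 → Ȟ^2 ≅ 0


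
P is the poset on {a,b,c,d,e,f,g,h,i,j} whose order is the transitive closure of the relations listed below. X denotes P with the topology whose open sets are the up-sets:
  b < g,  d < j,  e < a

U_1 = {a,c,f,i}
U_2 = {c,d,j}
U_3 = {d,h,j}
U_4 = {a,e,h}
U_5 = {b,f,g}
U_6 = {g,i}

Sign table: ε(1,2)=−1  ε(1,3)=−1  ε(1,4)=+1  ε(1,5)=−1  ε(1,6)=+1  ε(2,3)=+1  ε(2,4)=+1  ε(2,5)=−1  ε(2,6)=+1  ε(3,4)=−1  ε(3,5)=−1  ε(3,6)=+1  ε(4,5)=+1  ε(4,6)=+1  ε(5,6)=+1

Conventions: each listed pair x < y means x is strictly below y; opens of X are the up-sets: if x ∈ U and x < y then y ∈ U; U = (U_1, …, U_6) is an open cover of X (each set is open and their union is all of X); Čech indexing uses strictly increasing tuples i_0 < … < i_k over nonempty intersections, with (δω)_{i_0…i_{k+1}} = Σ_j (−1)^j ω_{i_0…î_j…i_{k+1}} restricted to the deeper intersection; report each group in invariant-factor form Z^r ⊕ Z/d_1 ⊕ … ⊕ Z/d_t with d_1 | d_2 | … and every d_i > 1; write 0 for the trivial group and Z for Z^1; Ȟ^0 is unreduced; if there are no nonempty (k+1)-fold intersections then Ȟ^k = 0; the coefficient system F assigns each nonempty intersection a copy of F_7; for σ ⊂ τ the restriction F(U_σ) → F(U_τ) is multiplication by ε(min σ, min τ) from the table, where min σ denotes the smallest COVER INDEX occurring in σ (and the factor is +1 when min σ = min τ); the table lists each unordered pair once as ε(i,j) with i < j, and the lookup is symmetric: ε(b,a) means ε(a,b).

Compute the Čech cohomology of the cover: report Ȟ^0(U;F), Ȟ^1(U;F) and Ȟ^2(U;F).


intersection data:
  U12={c} U14={a} U15={f} U16={i} U23={d,j} U34={h} U56={g}
C dims 6,7; δ0: rk_F7 6
Ȟ^0 = (6 − 6) − 0 = 0, so Ȟ^0 ≅ 0
Ȟ^1 = (7 − 0) − 6 = 1, so Ȟ^1 ≅ Z/7
Ȟ^2 = (0 − 0) − 0 = 0, so Ȟ^2 ≅ 0

Ȟ^0 = 0, Ȟ^1 = Z/7 and Ȟ^2 = 0


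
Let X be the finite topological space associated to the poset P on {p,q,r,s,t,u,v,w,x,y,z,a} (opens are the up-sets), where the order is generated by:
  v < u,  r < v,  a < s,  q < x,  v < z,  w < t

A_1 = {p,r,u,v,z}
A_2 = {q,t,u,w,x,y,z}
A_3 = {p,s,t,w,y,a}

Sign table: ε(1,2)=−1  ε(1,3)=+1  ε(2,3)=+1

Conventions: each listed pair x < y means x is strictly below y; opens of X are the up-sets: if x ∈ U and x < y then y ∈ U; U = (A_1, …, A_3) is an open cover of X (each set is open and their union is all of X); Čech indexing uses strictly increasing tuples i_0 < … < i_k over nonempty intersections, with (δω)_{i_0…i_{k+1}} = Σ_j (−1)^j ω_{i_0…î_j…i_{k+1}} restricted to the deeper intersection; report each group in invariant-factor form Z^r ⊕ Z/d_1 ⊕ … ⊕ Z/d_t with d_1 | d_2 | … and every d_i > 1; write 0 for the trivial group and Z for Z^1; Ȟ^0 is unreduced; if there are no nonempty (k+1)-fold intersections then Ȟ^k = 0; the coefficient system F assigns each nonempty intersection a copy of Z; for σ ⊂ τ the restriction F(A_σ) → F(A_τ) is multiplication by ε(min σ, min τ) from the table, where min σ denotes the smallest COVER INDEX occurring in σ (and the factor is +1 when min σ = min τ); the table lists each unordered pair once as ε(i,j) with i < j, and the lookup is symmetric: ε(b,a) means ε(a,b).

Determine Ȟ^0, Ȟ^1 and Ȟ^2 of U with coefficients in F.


Ȟ^0 = 0, Ȟ^1 = Z/2, Ȟ^2 = 0

nonempty overlaps:
  A12={u,z} A13={p} A23={t,w,y}
C dims 3,3; δ0: rk 3, SNF 1^2·2
degree 0: 3−3−0 = 0 → Ȟ^0 ≅ 0
degree 1: 3−0−3 = 0 plus torsion [2] → Ȟ^1 ≅ Z/2
degree 2: 0−0−0 = 0 → Ȟ^2 ≅ 0


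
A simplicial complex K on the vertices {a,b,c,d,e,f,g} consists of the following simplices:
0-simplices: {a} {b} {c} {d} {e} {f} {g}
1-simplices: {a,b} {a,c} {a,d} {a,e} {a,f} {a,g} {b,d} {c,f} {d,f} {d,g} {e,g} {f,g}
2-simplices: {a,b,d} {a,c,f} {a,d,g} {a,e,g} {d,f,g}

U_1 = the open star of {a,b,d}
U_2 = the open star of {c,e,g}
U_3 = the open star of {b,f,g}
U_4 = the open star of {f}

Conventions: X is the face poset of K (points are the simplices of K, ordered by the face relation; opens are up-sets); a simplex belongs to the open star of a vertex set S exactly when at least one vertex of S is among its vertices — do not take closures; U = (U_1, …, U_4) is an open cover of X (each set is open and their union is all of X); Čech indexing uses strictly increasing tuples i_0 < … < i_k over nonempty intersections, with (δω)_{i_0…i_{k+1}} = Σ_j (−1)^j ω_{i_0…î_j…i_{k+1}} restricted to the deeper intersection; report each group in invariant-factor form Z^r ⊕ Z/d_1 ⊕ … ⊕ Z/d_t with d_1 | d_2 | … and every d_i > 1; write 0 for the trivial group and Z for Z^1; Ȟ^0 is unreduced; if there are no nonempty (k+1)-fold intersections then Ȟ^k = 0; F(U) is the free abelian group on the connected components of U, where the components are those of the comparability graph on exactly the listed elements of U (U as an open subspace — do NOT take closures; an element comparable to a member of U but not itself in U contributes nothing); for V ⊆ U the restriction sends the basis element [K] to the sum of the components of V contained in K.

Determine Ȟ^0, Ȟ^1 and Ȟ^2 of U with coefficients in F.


Ȟ^0 ≅ Z; Ȟ^1 ≅ Z; Ȟ^2 ≅ 0

nonempty intersections:
  U1={{a},{b},{d},{a,b},{a,c},{a,d},{a,e},{a,f},{a,g},{b,d},{d,f},{d,g},{a,b,d},{a,c,f},{a,d,g},{a,e,g},{d,f,g}} U2={{c},{e},{g},{a,c},{a,e},{a,g},{c,f},{d,g},{e,g},{f,g},{a,c,f},{a,d,g},{a,e,g},{d,f,g}} U3={{b},{f},{g},{a,b},{a,f},{a,g},{b,d},{c,f},{d,f},{d,g},{e,g},{f,g},{a,b,d},{a,c,f},{a,d,g},{a,e,g},{d,f,g}} U4={{f},{a,f},{c,f},{d,f},{f,g},{a,c,f},{d,f,g}}
  U12={{a,c},{a,e},{a,g},{d,g},{a,c,f},{a,d,g},{a,e,g},{d,f,g}} U13={{b},{a,b},{a,f},{a,g},{b,d},{d,f},{d,g},{a,b,d},{a,c,f},{a,d,g},{a,e,g},{d,f,g}} U14={{a,f},{d,f},{a,c,f},{d,f,g}} U23={{g},{a,g},{c,f},{d,g},{e,g},{f,g},{a,c,f},{a,d,g},{a,e,g},{d,f,g}} U24={{c,f},{f,g},{a,c,f},{d,f,g}} U34={{f},{a,f},{c,f},{d,f},{f,g},{a,c,f},{d,f,g}}
  U123={{a,g},{d,g},{a,c,f},{a,d,g},{a,e,g},{d,f,g}} U124={{a,c,f},{d,f,g}} U134={{a,f},{d,f},{a,c,f},{d,f,g}} U234={{c,f},{f,g},{a,c,f},{d,f,g}}
  U1234={{a,c,f},{d,f,g}}
components per intersection:
  U1: {{a},{b},{d},{a,b},{a,c},{a,d},{a,e},{a,f},{a,g},{b,d},{d,f},{d,g},{a,b,d},{a,c,f},{a,d,g},{a,e,g},{d,f,g}}
  U2: {{c},{a,c},{c,f},{a,c,f}} {{e},{g},{a,e},{a,g},{d,g},{e,g},{f,g},{a,d,g},{a,e,g},{d,f,g}}
  U3: {{b},{a,b},{b,d},{a,b,d}} {{f},{g},{a,f},{a,g},{c,f},{d,f},{d,g},{e,g},{f,g},{a,c,f},{a,d,g},{a,e,g},{d,f,g}}
  U4: {{f},{a,f},{c,f},{d,f},{f,g},{a,c,f},{d,f,g}}
  U12: {{a,c},{a,c,f}} {{a,e},{a,g},{d,g},{a,d,g},{a,e,g},{d,f,g}}
  U13: {{b},{a,b},{b,d},{a,b,d}} {{a,f},{a,c,f}} {{a,g},{d,f},{d,g},{a,d,g},{a,e,g},{d,f,g}}
  U14: {{a,f},{a,c,f}} {{d,f},{d,f,g}}
  U23: {{g},{a,g},{d,g},{e,g},{f,g},{a,d,g},{a,e,g},{d,f,g}} {{c,f},{a,c,f}}
  U24: {{c,f},{a,c,f}} {{f,g},{d,f,g}}
  U34: {{f},{a,f},{c,f},{d,f},{f,g},{a,c,f},{d,f,g}}
  U123: {{a,g},{d,g},{a,d,g},{a,e,g},{d,f,g}} {{a,c,f}}
  U124: {{a,c,f}} {{d,f,g}}
  U134: {{a,f},{a,c,f}} {{d,f},{d,f,g}}
  U234: {{c,f},{a,c,f}} {{f,g},{d,f,g}}
  U1234: {{a,c,f}} {{d,f,g}}
C dims 6,12,8,2; δ0: rk 5, SNF 1^5; δ1: rk 6, SNF 1^6; δ2: rk 2, SNF 1^2
Ȟ^0: (6−5)−0=1 ⇒ Z
Ȟ^1: (12−6)−5=1 ⇒ Z
Ȟ^2: (8−2)−6=0 ⇒ 0


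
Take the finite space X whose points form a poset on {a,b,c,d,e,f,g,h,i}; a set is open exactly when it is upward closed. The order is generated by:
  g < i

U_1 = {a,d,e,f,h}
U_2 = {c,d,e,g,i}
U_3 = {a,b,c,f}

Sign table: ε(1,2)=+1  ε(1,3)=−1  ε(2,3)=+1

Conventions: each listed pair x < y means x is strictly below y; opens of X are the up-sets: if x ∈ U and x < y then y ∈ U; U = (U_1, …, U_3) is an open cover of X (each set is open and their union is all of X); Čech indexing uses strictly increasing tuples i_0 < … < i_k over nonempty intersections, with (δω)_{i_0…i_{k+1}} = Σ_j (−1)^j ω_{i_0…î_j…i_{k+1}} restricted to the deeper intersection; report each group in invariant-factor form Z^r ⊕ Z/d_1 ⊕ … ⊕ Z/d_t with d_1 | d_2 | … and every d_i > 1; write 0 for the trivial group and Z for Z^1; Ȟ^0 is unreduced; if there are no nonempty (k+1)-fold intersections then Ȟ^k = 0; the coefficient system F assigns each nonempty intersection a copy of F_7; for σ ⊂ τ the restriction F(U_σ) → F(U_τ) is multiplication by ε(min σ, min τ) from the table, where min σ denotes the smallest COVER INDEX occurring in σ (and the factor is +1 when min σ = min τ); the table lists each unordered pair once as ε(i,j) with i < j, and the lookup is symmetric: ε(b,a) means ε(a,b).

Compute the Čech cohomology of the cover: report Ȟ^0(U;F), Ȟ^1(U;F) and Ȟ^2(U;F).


nerve of the cover:
  U12={d,e} U13={a,f} U23={c}
C dims 3,3; δ0: rk_F7 3
Ȟ^0 = (3 − 3) − 0 = 0, so Ȟ^0 ≅ 0
Ȟ^1 = (3 − 0) − 3 = 0, so Ȟ^1 ≅ 0
Ȟ^2 = (0 − 0) − 0 = 0, so Ȟ^2 ≅ 0

Ȟ^0(U;F) ≅ 0, Ȟ^1(U;F) ≅ 0 and Ȟ^2(U;F) ≅ 0


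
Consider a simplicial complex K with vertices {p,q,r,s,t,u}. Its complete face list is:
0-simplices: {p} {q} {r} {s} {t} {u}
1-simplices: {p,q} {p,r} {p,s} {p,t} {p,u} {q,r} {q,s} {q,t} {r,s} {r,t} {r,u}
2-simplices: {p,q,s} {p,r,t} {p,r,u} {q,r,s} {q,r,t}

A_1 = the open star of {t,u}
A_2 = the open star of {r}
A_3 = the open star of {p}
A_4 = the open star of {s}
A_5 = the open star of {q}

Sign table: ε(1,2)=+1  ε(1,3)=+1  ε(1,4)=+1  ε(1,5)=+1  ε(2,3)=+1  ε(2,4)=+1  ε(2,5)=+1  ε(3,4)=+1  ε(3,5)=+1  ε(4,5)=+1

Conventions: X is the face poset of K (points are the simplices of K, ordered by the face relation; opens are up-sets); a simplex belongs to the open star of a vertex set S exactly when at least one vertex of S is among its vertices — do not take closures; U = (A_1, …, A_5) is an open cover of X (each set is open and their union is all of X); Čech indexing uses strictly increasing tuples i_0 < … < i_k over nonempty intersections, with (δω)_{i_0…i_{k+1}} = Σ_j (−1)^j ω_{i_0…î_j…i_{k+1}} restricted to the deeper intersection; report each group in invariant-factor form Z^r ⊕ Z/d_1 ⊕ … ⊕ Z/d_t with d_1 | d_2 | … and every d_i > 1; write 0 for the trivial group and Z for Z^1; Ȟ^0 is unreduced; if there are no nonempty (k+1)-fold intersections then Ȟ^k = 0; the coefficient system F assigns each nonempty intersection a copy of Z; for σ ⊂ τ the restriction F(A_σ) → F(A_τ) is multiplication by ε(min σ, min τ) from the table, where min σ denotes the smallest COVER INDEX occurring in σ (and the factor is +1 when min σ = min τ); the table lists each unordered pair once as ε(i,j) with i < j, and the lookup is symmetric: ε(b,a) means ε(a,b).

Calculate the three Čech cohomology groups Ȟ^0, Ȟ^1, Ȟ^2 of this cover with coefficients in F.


nerve simplices:
  A1={{t},{u},{p,t},{p,u},{q,t},{r,t},{r,u},{p,r,t},{p,r,u},{q,r,t}} A2={{r},{p,r},{q,r},{r,s},{r,t},{r,u},{p,r,t},{p,r,u},{q,r,s},{q,r,t}} A3={{p},{p,q},{p,r},{p,s},{p,t},{p,u},{p,q,s},{p,r,t},{p,r,u}} A4={{s},{p,s},{q,s},{r,s},{p,q,s},{q,r,s}} A5={{q},{p,q},{q,r},{q,s},{q,t},{p,q,s},{q,r,s},{q,r,t}}
  A12={{r,t},{r,u},{p,r,t},{p,r,u},{q,r,t}} A13={{p,t},{p,u},{p,r,t},{p,r,u}} A15={{q,t},{q,r,t}} A23={{p,r},{p,r,t},{p,r,u}} A24={{r,s},{q,r,s}} A25={{q,r},{q,r,s},{q,r,t}} A34={{p,s},{p,q,s}} A35={{p,q},{p,q,s}} A45={{q,s},{p,q,s},{q,r,s}}
  A123={{p,r,t},{p,r,u}} A125={{q,r,t}} A245={{q,r,s}} A345={{p,q,s}}
C dims 5,9,4; δ0: rk 4, SNF 1^4; δ1: rk 4, SNF 1^4
degree 0: 5−4−0 = 1 → Ȟ^0 ≅ Z
degree 1: 9−4−4 = 1 → Ȟ^1 ≅ Z
degree 2: 4−0−4 = 0 → Ȟ^2 ≅ 0

Ȟ^0 = Z; Ȟ^1 = Z; Ȟ^2 = 0


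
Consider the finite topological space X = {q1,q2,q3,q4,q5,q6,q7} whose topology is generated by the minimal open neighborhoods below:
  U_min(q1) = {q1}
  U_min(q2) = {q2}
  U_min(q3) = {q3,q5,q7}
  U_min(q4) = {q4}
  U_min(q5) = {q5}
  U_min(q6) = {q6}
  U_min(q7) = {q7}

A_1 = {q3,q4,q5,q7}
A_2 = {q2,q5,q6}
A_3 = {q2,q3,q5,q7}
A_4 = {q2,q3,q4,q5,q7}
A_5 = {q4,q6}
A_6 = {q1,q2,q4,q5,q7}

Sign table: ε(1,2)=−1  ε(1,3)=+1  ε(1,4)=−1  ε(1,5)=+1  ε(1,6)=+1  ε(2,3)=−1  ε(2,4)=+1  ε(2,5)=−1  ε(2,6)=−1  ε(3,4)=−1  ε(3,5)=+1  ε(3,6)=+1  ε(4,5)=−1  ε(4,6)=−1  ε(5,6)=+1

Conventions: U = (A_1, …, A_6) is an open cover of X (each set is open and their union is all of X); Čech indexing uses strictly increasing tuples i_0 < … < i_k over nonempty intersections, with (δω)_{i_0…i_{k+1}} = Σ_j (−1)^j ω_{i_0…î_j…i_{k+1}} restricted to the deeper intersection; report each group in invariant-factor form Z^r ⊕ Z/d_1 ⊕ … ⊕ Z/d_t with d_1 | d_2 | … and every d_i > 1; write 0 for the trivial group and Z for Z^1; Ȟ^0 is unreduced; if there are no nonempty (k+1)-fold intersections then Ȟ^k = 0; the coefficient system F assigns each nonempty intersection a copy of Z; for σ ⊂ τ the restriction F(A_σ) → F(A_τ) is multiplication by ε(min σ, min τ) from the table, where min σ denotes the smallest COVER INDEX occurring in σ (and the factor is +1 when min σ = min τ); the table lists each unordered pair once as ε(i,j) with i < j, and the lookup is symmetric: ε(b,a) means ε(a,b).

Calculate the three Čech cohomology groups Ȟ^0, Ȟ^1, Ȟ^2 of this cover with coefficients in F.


cover nerve:
  A12={q5} A13={q3,q5,q7} A14={q3,q4,q5,q7} A15={q4} A16={q4,q5,q7} A23={q2,q5} A24={q2,q5} A25={q6} A26={q2,q5} A34={q2,q3,q5,q7} A36={q2,q5,q7} A45={q4} A46={q2,q4,q5,q7} A56={q4}
  A123={q5} A124={q5} A126={q5} A134={q3,q5,q7} A136={q5,q7} A145={q4} A146={q4,q5,q7} A156={q4} A234={q2,q5} A236={q2,q5} A246={q2,q5} A346={q2,q5,q7} A456={q4}
  A1234={q5} A1236={q5} A1246={q5} A1346={q5,q7} A1456={q4} A2346={q2,q5}
  A12346={q5}
C dims 6,14,13,6; δ0: rk 5, SNF 1^5; δ1: rk 8, SNF 1^8; δ2: rk 5, SNF 1^5
Ȟ^0: (6−5)−0=1 ⇒ Z
Ȟ^1: (14−8)−5=1 ⇒ Z
Ȟ^2: (13−5)−8=0 ⇒ 0

Ȟ^0(U;F) ≅ Z,  Ȟ^1(U;F) ≅ Z,  Ȟ^2(U;F) ≅ 0


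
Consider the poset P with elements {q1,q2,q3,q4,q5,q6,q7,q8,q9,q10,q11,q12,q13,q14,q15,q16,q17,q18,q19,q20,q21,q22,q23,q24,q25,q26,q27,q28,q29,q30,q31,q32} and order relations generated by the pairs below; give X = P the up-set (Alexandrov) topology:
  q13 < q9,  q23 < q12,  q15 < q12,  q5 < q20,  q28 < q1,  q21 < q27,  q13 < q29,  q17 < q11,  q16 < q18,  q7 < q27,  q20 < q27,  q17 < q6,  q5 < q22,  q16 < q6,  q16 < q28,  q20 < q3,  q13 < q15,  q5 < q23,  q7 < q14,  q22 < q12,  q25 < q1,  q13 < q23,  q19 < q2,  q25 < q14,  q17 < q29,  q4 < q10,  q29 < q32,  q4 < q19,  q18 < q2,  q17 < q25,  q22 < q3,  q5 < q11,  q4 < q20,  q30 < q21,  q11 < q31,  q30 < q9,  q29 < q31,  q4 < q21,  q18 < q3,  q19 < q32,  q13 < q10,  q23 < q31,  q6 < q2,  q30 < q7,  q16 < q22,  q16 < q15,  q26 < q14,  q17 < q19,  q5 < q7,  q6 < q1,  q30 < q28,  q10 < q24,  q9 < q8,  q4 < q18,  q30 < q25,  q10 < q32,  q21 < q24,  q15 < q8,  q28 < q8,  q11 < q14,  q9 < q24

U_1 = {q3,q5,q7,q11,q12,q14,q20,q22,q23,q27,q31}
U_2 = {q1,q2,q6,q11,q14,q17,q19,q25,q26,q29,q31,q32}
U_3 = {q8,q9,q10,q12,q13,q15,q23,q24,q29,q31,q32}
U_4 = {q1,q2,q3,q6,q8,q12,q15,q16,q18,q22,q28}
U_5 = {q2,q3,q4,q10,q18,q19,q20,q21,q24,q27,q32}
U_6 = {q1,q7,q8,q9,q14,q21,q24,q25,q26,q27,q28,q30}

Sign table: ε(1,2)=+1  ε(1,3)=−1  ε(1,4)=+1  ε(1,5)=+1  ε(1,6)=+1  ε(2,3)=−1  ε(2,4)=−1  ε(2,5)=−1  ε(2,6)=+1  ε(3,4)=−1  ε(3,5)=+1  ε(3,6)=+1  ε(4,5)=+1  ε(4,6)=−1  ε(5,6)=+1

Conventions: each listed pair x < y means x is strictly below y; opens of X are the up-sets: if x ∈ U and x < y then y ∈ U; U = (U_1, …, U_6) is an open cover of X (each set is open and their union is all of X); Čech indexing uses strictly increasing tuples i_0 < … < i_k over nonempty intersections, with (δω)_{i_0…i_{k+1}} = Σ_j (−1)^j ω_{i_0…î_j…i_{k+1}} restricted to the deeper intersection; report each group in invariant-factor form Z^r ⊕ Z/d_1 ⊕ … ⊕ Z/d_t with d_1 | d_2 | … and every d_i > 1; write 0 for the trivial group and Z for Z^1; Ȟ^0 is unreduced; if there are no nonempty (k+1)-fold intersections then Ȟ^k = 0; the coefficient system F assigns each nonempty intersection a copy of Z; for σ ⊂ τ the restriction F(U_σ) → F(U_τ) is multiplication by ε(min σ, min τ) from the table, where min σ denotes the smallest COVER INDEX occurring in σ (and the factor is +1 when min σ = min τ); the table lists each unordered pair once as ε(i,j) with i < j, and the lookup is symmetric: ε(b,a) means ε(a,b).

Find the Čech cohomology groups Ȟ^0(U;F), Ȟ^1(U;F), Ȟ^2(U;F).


Ȟ^0 ≅ 0, Ȟ^1 ≅ Z/2 and Ȟ^2 ≅ Z

nerve simplices:
  U12={q11,q14,q31} U13={q12,q23,q31} U14={q3,q12,q22} U15={q3,q20,q27} U16={q7,q14,q27} U23={q29,q31,q32} U24={q1,q2,q6} U25={q2,q19,q32} U26={q1,q14,q25,q26} U34={q8,q12,q15} U35={q10,q24,q32} U36={q8,q9,q24} U45={q2,q3,q18} U46={q1,q8,q28} U56={q21,q24,q27}
  U123={q31} U126={q14} U134={q12} U145={q3} U156={q27} U235={q32} U245={q2} U246={q1} U346={q8} U356={q24}
C dims 6,15,10; δ0: rk 6, SNF 1^5·2; δ1: rk 9, SNF 1^9
degree 0: 6−6−0 = 0 → Ȟ^0 ≅ 0
degree 1: 15−9−6 = 0 plus torsion [2] → Ȟ^1 ≅ Z/2
degree 2: 10−0−9 = 1 → Ȟ^2 ≅ Z


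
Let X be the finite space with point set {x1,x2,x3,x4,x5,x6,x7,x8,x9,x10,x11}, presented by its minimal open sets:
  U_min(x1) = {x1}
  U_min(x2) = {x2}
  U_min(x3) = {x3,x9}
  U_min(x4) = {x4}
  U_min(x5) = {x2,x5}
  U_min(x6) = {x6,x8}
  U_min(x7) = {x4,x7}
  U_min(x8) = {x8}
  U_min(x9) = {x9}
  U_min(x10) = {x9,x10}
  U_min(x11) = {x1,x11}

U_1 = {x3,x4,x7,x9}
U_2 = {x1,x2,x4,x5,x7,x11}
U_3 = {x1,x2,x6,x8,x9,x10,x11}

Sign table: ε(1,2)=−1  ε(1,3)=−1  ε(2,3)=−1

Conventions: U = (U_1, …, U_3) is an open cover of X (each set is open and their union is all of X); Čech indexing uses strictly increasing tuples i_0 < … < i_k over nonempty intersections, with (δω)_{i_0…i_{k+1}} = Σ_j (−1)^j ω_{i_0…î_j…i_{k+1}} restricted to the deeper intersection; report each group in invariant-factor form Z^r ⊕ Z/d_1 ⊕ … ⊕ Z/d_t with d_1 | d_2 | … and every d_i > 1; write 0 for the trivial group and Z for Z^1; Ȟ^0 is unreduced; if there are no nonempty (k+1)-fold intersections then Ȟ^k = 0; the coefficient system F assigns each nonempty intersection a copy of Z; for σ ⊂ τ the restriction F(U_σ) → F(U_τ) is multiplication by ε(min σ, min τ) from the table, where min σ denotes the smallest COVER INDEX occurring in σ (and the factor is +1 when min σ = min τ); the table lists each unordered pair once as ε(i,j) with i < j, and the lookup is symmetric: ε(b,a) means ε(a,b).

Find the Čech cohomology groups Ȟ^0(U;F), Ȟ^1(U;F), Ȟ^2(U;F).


Ȟ^0 = 0,  Ȟ^1 = Z/2,  Ȟ^2 = 0

intersection data:
  U12={x4,x7} U13={x9} U23={x1,x2,x11}
C dims 3,3; δ0: rk 3, SNF 1^2·2
Ȟ^0 = (3 − 3) − 0 = 0, so Ȟ^0 ≅ 0
Ȟ^1 = (3 − 0) − 3 = 0 plus torsion [2], so Ȟ^1 ≅ Z/2
Ȟ^2 = (0 − 0) − 0 = 0, so Ȟ^2 ≅ 0


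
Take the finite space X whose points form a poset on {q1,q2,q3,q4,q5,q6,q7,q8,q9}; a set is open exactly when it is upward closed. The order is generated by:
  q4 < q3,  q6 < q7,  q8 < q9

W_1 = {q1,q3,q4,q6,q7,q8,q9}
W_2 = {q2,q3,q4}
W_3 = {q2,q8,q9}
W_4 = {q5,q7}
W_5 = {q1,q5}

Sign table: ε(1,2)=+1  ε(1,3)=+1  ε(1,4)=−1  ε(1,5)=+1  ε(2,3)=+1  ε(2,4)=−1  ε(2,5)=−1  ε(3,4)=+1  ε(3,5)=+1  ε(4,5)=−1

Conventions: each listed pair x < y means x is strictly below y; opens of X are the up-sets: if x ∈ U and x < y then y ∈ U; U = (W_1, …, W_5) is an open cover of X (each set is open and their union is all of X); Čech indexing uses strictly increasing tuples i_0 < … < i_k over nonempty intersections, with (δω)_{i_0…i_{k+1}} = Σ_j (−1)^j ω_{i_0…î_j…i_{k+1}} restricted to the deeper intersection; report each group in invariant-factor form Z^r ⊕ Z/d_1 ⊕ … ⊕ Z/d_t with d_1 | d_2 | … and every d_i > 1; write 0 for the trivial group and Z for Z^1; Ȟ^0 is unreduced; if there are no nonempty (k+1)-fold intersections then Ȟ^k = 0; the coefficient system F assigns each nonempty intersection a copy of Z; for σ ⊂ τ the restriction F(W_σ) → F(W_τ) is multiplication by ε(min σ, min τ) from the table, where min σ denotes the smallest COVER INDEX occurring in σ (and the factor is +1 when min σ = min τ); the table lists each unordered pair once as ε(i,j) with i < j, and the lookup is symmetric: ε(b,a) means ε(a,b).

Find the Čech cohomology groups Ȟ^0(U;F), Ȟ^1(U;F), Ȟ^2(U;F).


nonempty overlaps:
  W12={q3,q4} W13={q8,q9} W14={q7} W15={q1} W23={q2} W45={q5}
C dims 5,6; δ0: rk 4, SNF 1^4
degree 0: 5−4−0 = 1 → Ȟ^0 ≅ Z
degree 1: 6−0−4 = 2 → Ȟ^1 ≅ Z^2
degree 2: 0−0−0 = 0 → Ȟ^2 ≅ 0

Ȟ^0(U;F) ≅ Z, Ȟ^1(U;F) ≅ Z^2, Ȟ^2(U;F) ≅ 0


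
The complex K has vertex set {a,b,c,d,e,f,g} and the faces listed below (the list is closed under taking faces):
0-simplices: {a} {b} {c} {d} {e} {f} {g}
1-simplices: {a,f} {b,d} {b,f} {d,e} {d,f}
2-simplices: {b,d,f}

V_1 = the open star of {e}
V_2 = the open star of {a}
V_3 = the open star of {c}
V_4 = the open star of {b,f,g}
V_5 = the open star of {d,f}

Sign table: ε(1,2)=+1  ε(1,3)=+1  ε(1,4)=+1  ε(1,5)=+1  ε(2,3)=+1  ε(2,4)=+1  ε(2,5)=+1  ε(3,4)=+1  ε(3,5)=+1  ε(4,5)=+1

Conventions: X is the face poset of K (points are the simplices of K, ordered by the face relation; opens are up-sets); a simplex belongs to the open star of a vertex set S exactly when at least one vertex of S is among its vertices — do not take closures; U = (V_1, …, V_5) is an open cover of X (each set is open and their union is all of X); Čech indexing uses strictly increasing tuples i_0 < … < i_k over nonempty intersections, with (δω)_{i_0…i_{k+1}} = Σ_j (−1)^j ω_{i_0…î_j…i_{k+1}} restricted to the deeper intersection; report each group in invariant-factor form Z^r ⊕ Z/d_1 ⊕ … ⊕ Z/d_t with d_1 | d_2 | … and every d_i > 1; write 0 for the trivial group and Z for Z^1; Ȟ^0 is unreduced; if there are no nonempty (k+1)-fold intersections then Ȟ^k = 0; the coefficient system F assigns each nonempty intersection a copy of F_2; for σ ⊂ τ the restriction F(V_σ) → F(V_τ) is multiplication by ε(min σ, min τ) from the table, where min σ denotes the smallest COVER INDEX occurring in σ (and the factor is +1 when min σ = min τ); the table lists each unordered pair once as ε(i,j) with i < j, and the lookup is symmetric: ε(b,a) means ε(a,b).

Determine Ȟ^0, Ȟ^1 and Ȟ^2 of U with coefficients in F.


Ȟ^0 ≅ Z/2 ⊕ Z/2; Ȟ^1 ≅ 0; Ȟ^2 ≅ 0

intersection data:
  V1={{e},{d,e}} V2={{a},{a,f}} V3={{c}} V4={{b},{f},{g},{a,f},{b,d},{b,f},{d,f},{b,d,f}} V5={{d},{f},{a,f},{b,d},{b,f},{d,e},{d,f},{b,d,f}}
  V15={{d,e}} V24={{a,f}} V25={{a,f}} V45={{f},{a,f},{b,d},{b,f},{d,f},{b,d,f}}
  V245={{a,f}}
C dims 5,4,1; δ0: rk_F2 3; δ1: rk_F2 1
Ȟ^0 = (5 − 3) − 0 = 2, so Ȟ^0 ≅ Z/2 ⊕ Z/2
Ȟ^1 = (4 − 1) − 3 = 0, so Ȟ^1 ≅ 0
Ȟ^2 = (1 − 0) − 1 = 0, so Ȟ^2 ≅ 0
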